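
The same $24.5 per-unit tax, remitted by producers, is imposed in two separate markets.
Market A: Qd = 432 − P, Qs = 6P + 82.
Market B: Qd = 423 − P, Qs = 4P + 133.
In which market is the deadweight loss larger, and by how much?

Market A: pre-tax P* = $50, Q* = 382; post-tax Q = 361; deadweight loss = $257.25.
Market B: pre-tax P* = $58, Q* = 365; post-tax Q = 345.4; deadweight loss = $240.1.
Difference: $257.25 vs $240.1 → market A is larger by $17.15.

Market A, by $17.15.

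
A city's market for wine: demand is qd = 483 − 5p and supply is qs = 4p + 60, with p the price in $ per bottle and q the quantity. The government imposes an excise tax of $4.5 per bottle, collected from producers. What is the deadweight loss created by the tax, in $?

Deadweight loss = $22.5.

Before the tax: set 483 − 5p = 4p + 60 → p* = $47, q* = 248.
With the tax collected from producers, supply shifts: qs = 4(p − 4.5) + 60.
New equilibrium: buyers pay $49, producers receive $44.5, q = 238. (Wedge: pb − ps = 4.5.)
Quantity falls by |ΔQ| = |248 − 238| = 10.
DWL = ½ · t · |ΔQ| = ½ · 4.5 · 10 = $22.5.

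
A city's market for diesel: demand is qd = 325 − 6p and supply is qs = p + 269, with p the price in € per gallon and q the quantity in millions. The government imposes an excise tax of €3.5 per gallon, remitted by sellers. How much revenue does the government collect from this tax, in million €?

Tax revenue = €959 million.

Before the tax: set 325 − 6p = p + 269 → p* = €8, q* = 277.
With the tax collected from sellers, supply shifts: qs = (p − 3.5) + 269.
Solving gives q = 274 with consumers paying €8.5 and sellers receiving €5 (the €3.5 wedge).
Revenue = t · Q = 3.5 · 274 = €959.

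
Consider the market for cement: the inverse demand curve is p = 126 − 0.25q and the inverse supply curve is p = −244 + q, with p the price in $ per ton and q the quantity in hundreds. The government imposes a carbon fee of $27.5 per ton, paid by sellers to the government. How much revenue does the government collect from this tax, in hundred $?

Inverting to q(p) form: qd = 504 − 4p; qs = p + 244.
Before the tax: set 504 − 4p = p + 244 → p* = $52, q* = 296.
With the tax collected from sellers, supply shifts: qs = (p − 27.5) + 244.
New equilibrium: buyers pay $57.5, sellers receive $30, q = 274. (Wedge: pb − ps = 27.5.)
Revenue = t · Q = 27.5 · 274 = $7535.

Tax revenue = $7535 hundred.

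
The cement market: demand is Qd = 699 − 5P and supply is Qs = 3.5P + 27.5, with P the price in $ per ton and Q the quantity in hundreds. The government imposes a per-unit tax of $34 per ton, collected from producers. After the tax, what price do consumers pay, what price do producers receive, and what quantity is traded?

Consumers pay $93; producers receive $59; quantity = 234.

Before the tax: set 699 − 5P = 3.5P + 27.5 → P* = $79, Q* = 304.
With the tax collected from producers, supply shifts: Qs = 3.5(P − 34) + 27.5.
Solving gives Q = 234 with consumers paying $93 and producers receiving $59 (the $34 wedge).
The less price-elastic side of the market bears the larger share of a per-unit tax.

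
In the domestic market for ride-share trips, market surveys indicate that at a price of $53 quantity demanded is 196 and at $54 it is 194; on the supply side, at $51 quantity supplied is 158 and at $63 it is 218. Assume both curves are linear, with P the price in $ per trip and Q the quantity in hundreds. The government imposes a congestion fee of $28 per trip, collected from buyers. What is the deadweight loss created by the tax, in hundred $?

Demand slope: (194 − 196)/(54 − 53) = -2, so Qd = 302 − 2P.
Supply slope: (218 − 158)/(63 − 51) = 5, so Qs = 5P − 97.
Without the tax, 302 − 2P = 5P − 97 gives 7P = 399, so P* = $57 and Q* = 188.
With the tax collected from buyers, demand (in seller-price terms) shifts: Qd = 302 − 2(P + 28).
New equilibrium: buyers pay $77, producers receive $49, Q = 148. (Wedge: Pb − Ps = 28.)
Quantity falls by |ΔQ| = |188 − 148| = 40.
DWL = ½ · t · |ΔQ| = ½ · 28 · 40 = $560.

Deadweight loss = $560 hundred.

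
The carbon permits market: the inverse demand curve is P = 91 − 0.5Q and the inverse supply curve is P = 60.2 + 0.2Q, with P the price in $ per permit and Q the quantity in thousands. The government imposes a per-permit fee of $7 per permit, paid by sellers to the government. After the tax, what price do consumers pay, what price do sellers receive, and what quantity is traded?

Consumers pay $74; sellers receive $67; quantity = 34.

Rewrite in direct form: Qd = 182 − 2P and Qs = 5P − 301.
Without the tax, 182 − 2P = 5P − 301 gives 7P = 483, so P* = $69 and Q* = 44.
With the tax collected from sellers, supply shifts: Qs = 5(P − 7) − 301.
Solving gives Q = 34 with consumers paying $74 and sellers receiving $67 (the $7 wedge).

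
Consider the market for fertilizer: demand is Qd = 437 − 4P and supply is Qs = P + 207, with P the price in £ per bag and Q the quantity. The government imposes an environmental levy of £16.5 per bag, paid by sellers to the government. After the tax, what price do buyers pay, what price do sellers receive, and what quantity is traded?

Without the tax, 437 − 4P = P + 207 gives 5P = 230, so P* = £46 and Q* = 253.
With the tax collected from sellers, supply shifts: Qs = (P − 16.5) + 207.
Solving gives Q = 239.8 with buyers paying £49.3 and sellers receiving £32.8 (the £16.5 wedge).

Buyers pay £49.3; sellers receive £32.8; quantity = 239.8.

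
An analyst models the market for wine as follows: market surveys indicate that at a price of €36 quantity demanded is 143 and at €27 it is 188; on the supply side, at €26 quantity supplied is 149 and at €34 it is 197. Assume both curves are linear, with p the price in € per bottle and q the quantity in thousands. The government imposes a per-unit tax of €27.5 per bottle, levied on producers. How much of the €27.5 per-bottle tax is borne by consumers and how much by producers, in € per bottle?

Consumers bear €15 per bottle; producers bear €12.5 per bottle.

Demand slope: (188 − 143)/(27 − 36) = -5, so qd = 323 − 5p.
Supply slope: (197 − 149)/(34 − 26) = 6, so qs = 6p − 7.
Without the tax, 323 − 5p = 6p − 7 gives 11p = 330, so p* = €30 and q* = 173.
With the tax collected from producers, supply shifts: qs = 6(p − 27.5) − 7.
Solving gives q = 98 with consumers paying €45 and producers receiving €17.5 (the €27.5 wedge).
Burden on consumers: €15; on producers: €12.5. (They sum to €27.5.)
The less price-elastic side of the market bears the larger share of a per-unit tax.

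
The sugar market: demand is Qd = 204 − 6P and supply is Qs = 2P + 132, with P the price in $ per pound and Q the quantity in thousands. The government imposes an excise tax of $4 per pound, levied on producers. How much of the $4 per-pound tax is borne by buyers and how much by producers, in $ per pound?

Buyers bear $1 per pound; producers bear $3 per pound.

Before the tax: set 204 − 6P = 2P + 132 → P* = $9, Q* = 150.
With the tax collected from producers, supply shifts: Qs = 2(P − 4) + 132.
Solving gives Q = 144 with buyers paying $10 and producers receiving $6 (the $4 wedge).
Burden on buyers: $1; on producers: $3. (They sum to $4.)
The less price-elastic side of the market bears the larger share of a per-unit tax.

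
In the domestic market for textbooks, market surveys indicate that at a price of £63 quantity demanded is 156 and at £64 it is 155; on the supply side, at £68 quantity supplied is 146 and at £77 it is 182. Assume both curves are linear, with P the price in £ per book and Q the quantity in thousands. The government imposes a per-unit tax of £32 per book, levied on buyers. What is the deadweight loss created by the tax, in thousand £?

Deadweight loss = £409.6 thousand.

Demand slope: (155 − 156)/(64 − 63) = -1, so Qd = 219 − P.
Supply slope: (182 − 146)/(77 − 68) = 4, so Qs = 4P − 126.
Before the tax: set 219 − P = 4P − 126 → P* = £69, Q* = 150.
With the tax collected from buyers, demand (in seller-price terms) shifts: Qd = 219 − (P + 32).
Solving gives Q = 124.4 with buyers paying £94.6 and sellers receiving £62.6 (the £32 wedge).
Quantity falls by |ΔQ| = |150 − 124.4| = 25.6.
DWL = ½ · t · |ΔQ| = ½ · 32 · 25.6 = £409.6.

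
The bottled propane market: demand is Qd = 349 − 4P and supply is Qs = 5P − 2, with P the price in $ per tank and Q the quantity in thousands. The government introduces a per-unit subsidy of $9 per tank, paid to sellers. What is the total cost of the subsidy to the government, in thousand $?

Before the subsidy: set 349 − 4P = 5P − 2 → P* = $39, Q* = 193.
With a per-unit subsidy paid to sellers, each receives P + 9 per unit sold, so supply becomes Qs = 5(P + 9) − 2.
Solving gives Q = 213 with consumers paying $34 and sellers receiving $43 (the $9 wedge).
Outlay = t · Q = 9 · 213 = $1917.

Government outlay = $1917 thousand.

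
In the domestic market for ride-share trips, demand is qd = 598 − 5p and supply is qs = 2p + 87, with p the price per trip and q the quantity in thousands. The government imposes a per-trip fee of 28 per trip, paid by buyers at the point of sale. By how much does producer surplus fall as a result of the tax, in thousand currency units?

Producer surplus falls by 4260 thousand.

Before the tax: set 598 − 5p = 2p + 87 → p* = 73, q* = 233.
With the tax collected from buyers, demand (in seller-price terms) shifts: qd = 598 − 5(p + 28).
Solving gives q = 193 with buyers paying 81 and producers receiving 53 (the 28 wedge).
ΔPS is the trapezoid between Q = 193 and Q = 233 of height 20: ½ · (233 + 193) · 20 = 4260.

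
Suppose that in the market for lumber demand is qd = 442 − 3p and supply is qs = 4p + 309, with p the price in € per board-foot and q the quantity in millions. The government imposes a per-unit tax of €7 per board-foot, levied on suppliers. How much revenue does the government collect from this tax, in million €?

Before the tax: set 442 − 3p = 4p + 309 → p* = €19, q* = 385.
With the tax collected from suppliers, supply shifts: qs = 4(p − 7) + 309.
New equilibrium: buyers pay €23, suppliers receive €16, q = 373. (Wedge: pb − ps = 7.)
Revenue = t · Q = 7 · 373 = €2611.

Tax revenue = €2611 million.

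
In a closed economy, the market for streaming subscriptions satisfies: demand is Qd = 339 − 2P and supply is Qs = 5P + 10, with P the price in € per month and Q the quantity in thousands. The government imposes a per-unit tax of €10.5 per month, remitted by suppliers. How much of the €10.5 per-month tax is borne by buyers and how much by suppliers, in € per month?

Without the tax, 339 − 2P = 5P + 10 gives 7P = 329, so P* = €47 and Q* = 245.
With the tax collected from suppliers, supply shifts: Qs = 5(P − 10.5) + 10.
Solving gives Q = 230 with buyers paying €54.5 and suppliers receiving €44 (the €10.5 wedge).
Burden on buyers: €7.5; on suppliers: €3. (They sum to €10.5.)
The less price-elastic side of the market bears the larger share of a per-unit tax.

Buyers bear €7.5 per month; suppliers bear €3 per month.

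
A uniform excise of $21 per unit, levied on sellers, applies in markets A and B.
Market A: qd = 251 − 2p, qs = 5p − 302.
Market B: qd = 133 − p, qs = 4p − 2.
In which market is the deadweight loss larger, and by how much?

Market A, by $138.6.

Market A: pre-tax p* = $79, q* = 93; post-tax q = 63; deadweight loss = $315.
Market B: pre-tax p* = $27, q* = 106; post-tax q = 89.2; deadweight loss = $176.4.
Difference: $315 vs $176.4 → market A is larger by $138.6.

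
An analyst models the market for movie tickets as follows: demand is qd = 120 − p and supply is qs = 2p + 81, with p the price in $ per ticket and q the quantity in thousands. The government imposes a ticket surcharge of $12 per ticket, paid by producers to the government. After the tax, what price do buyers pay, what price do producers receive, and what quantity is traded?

Buyers pay $21; producers receive $9; quantity = 99.

Before the tax: set 120 − p = 2p + 81 → p* = $13, q* = 107.
With the tax collected from producers, supply shifts: qs = 2(p − 12) + 81.
Solving gives q = 99 with buyers paying $21 and producers receiving $9 (the $12 wedge).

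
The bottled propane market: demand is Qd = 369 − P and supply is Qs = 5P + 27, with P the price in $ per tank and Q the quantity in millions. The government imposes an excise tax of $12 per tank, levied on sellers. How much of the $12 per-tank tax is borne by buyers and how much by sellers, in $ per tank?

Before the tax: set 369 − P = 5P + 27 → P* = $57, Q* = 312.
With the tax collected from sellers, supply shifts: Qs = 5(P − 12) + 27.
Solving gives Q = 302 with buyers paying $67 and sellers receiving $55 (the $12 wedge).
Burden on buyers: $10; on sellers: $2. (They sum to $12.)
The less price-elastic side of the market bears the larger share of a per-unit tax.

Buyers bear $10 per tank; sellers bear $2 per tank.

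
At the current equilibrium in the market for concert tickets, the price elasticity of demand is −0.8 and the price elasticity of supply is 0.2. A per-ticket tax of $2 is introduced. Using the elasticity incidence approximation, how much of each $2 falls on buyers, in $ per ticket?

Buyers bear ≈ $0.4 per ticket.

Incidence ratio: buyers' share ≈ εs / (εs + |εd|) = 0.2 / (0.2 + 0.8) = 0.2.
So buyers bear ≈ 0.2 × $2 = $0.4; suppliers bear $1.6.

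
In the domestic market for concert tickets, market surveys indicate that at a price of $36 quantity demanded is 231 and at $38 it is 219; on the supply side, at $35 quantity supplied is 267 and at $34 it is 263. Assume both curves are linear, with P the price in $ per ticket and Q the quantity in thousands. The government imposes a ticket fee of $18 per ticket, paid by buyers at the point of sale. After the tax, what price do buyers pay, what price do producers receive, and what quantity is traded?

Buyers pay $39.2; producers receive $21.2; quantity = 211.8.

Demand slope: (219 − 231)/(38 − 36) = -6, so Qd = 447 − 6P.
Supply slope: (263 − 267)/(34 − 35) = 4, so Qs = 4P + 127.
Before the tax: set 447 − 6P = 4P + 127 → P* = $32, Q* = 255.
With the tax collected from buyers, demand (in seller-price terms) shifts: Qd = 447 − 6(P + 18).
Solving gives Q = 211.8 with buyers paying $39.2 and producers receiving $21.2 (the $18 wedge).
The less price-elastic side of the market bears the larger share of a per-unit tax.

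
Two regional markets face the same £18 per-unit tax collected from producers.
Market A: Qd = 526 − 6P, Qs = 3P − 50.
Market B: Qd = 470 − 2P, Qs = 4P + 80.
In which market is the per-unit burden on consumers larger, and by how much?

Market A: pre-tax P* = £64, Q* = 142; post-tax Q = 106; per-unit burden on consumers = £6.
Market B: pre-tax P* = £65, Q* = 340; post-tax Q = 316; per-unit burden on consumers = £12.
Difference: £6 vs £12 → market B is larger by £6.

Market B, by £6.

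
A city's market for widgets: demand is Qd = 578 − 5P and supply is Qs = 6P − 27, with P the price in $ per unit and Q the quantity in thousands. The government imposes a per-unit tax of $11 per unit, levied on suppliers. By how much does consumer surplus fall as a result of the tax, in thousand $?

Without the tax, 578 − 5P = 6P − 27 gives 11P = 605, so P* = $55 and Q* = 303.
With the tax collected from suppliers, supply shifts: Qs = 6(P − 11) − 27.
New equilibrium: consumers pay $61, suppliers receive $50, Q = 273. (Wedge: Pb − Ps = 11.)
ΔCS is the trapezoid between Q = 273 and Q = 303 of height $6: ½ · (303 + 273) · 6 = $1728.

Consumer surplus falls by $1728 thousand.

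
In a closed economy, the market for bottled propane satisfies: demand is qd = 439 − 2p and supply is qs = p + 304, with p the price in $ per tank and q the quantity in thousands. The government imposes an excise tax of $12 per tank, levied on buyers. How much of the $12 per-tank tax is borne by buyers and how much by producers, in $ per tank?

Buyers bear $4 per tank; producers bear $8 per tank.

Without the tax, 439 − 2p = p + 304 gives 3p = 135, so p* = $45 and q* = 349.
With the tax collected from buyers, demand (in seller-price terms) shifts: qd = 439 − 2(p + 12).
Solving gives q = 341 with buyers paying $49 and producers receiving $37 (the $12 wedge).
Burden on buyers: $4; on producers: $8. (They sum to $12.)
The less price-elastic side of the market bears the larger share of a per-unit tax.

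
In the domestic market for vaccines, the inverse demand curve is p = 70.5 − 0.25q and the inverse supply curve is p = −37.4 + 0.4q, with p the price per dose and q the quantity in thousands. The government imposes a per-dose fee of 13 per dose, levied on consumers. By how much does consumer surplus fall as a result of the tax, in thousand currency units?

Rewrite in direct form: qd = 282 − 4p and qs = 2.5p + 93.5.
Without the tax, 282 − 4p = 2.5p + 93.5 gives 6.5p = 188.5, so p* = 29 and q* = 166.
With the tax collected from consumers, demand (in seller-price terms) shifts: qd = 282 − 4(p + 13).
New equilibrium: consumers pay 34, suppliers receive 21, q = 146. (Wedge: pb − ps = 13.)
ΔCS is the trapezoid between Q = 146 and Q = 166 of height 5: ½ · (166 + 146) · 5 = 780.

Consumer surplus falls by 780 thousand.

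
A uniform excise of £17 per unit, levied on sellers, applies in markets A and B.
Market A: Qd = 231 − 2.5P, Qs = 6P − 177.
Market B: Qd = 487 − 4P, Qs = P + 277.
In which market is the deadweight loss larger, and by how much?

Market A, by £139.4.

Market A: pre-tax P* = £48, Q* = 111; post-tax Q = 81; deadweight loss = £255.
Market B: pre-tax P* = £42, Q* = 319; post-tax Q = 305.4; deadweight loss = £115.6.
Difference: £255 vs £115.6 → market A is larger by £139.4.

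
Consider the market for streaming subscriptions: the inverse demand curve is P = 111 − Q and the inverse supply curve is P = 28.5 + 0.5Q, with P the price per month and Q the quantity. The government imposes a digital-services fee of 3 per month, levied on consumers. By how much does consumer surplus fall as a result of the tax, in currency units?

Consumer surplus falls by 108.

Inverting to Q(P) form: Qd = 111 − P; Qs = 2P − 57.
Before the tax: set 111 − P = 2P − 57 → P* = 56, Q* = 55.
With the tax collected from consumers, demand (in seller-price terms) shifts: Qd = 111 − (P + 3).
New equilibrium: consumers pay 58, sellers receive 55, Q = 53. (Wedge: Pb − Ps = 3.)
ΔCS is the trapezoid between Q = 53 and Q = 55 of height 2: ½ · (55 + 53) · 2 = 108.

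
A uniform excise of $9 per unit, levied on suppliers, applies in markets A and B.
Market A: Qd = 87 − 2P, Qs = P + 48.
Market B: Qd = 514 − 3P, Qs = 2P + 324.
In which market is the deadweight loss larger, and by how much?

Market B, by $21.6.

Market A: pre-tax P* = $13, Q* = 61; post-tax Q = 55; deadweight loss = $27.
Market B: pre-tax P* = $38, Q* = 400; post-tax Q = 389.2; deadweight loss = $48.6.
Difference: $27 vs $48.6 → market B is larger by $21.6.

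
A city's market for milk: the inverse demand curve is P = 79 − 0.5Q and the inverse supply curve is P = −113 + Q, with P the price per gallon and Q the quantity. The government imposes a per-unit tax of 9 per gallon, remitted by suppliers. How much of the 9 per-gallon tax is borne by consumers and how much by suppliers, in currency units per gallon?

Inverting to Q(P) form: Qd = 158 − 2P; Qs = P + 113.
Without the tax, 158 − 2P = P + 113 gives 3P = 45, so P* = 15 and Q* = 128.
With the tax collected from suppliers, supply shifts: Qs = (P − 9) + 113.
New equilibrium: consumers pay 18, suppliers receive 9, Q = 122. (Wedge: Pb − Ps = 9.)
Burden on consumers: 3; on suppliers: 6. (They sum to 9.)

Consumers bear 3 per gallon; suppliers bear 6 per gallon.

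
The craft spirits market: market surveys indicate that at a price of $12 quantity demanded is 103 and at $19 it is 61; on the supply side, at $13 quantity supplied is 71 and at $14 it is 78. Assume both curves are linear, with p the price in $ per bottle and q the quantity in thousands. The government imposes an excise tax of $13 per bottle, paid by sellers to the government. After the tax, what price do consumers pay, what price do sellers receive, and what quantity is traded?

Demand slope: (61 − 103)/(19 − 12) = -6, so qd = 175 − 6p.
Supply slope: (78 − 71)/(14 − 13) = 7, so qs = 7p − 20.
Without the tax, 175 − 6p = 7p − 20 gives 13p = 195, so p* = $15 and q* = 85.
With the tax collected from sellers, supply shifts: qs = 7(p − 13) − 20.
Solving gives q = 43 with consumers paying $22 and sellers receiving $9 (the $13 wedge).
The less price-elastic side of the market bears the larger share of a per-unit tax.

Consumers pay $22; sellers receive $9; quantity = 43.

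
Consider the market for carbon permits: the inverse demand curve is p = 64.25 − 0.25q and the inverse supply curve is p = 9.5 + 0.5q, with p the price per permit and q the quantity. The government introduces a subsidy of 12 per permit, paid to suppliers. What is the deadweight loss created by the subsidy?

Deadweight loss = 96.

Inverting to q(p) form: qd = 257 − 4p; qs = 2p − 19.
Before the subsidy: set 257 − 4p = 2p − 19 → p* = 46, q* = 73.
With a per-unit subsidy paid to suppliers, each receives p + 12 per unit sold, so supply becomes qs = 2(p + 12) − 19.
Solving gives q = 89 with consumers paying 42 and suppliers receiving 54 (the 12 wedge).
Quantity rises by |ΔQ| = |73 − 89| = 16.
DWL = ½ · t · |ΔQ| = ½ · 12 · 16 = 96.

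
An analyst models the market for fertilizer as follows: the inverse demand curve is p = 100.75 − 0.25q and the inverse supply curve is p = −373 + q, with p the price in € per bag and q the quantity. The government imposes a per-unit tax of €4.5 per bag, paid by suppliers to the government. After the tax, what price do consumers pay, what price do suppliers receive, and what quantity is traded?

Rewrite in direct form: qd = 403 − 4p and qs = p + 373.
Before the tax: set 403 − 4p = p + 373 → p* = €6, q* = 379.
With the tax collected from suppliers, supply shifts: qs = (p − 4.5) + 373.
New equilibrium: consumers pay €6.9, suppliers receive €2.4, q = 375.4. (Wedge: pb − ps = 4.5.)
The less price-elastic side of the market bears the larger share of a per-unit tax.

Consumers pay €6.9; suppliers receive €2.4; quantity = 375.4.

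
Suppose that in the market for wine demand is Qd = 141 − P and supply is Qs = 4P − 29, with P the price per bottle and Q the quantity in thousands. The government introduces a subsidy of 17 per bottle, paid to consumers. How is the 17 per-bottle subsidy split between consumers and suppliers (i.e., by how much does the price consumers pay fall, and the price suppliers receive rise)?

Before the subsidy: set 141 − P = 4P − 29 → P* = 34, Q* = 107.
With a per-unit subsidy paid to consumers, each effectively pays P − 17, so demand becomes Qd = 141 − (P − 17).
New equilibrium: consumers pay 20.4, suppliers receive 37.4, Q = 120.6. (Wedge: Pb − Ps = −17.)
Gain to consumers: 13.6; to suppliers: 3.4. (They sum to 17.)

Consumers gain 13.6 per bottle; suppliers gain 3.4 per bottle.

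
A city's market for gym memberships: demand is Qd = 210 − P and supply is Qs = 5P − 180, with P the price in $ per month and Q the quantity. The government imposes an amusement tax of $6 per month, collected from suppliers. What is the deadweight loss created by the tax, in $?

Deadweight loss = $15.

Without the tax, 210 − P = 5P − 180 gives 6P = 390, so P* = $65 and Q* = 145.
With the tax collected from suppliers, supply shifts: Qs = 5(P − 6) − 180.
New equilibrium: buyers pay $70, suppliers receive $64, Q = 140. (Wedge: Pb − Ps = 6.)
Quantity falls by |ΔQ| = |145 − 140| = 5.
DWL = ½ · t · |ΔQ| = ½ · 6 · 5 = $15.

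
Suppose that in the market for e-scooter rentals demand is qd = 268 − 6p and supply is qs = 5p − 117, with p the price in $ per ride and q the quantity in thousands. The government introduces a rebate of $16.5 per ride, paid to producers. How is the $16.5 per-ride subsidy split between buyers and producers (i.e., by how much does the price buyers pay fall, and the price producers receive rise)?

Before the subsidy: set 268 − 6p = 5p − 117 → p* = $35, q* = 58.
With a per-unit subsidy paid to producers, each receives p + 16.5 per unit sold, so supply becomes qs = 5(p + 16.5) − 117.
New equilibrium: buyers pay $27.5, producers receive $44, q = 103. (Wedge: pb − ps = −16.5.)
Gain to buyers: $7.5; to producers: $9. (They sum to $16.5.)

Buyers gain $7.5 per ride; producers gain $9 per ride.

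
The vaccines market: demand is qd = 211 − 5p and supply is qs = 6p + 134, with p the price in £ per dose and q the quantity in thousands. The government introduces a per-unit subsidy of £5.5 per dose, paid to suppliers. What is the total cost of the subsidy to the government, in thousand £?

Government outlay = £1050.5 thousand.

Without the subsidy, 211 − 5p = 6p + 134 gives 11p = 77, so p* = £7 and q* = 176.
With a per-unit subsidy paid to suppliers, each receives p + 5.5 per unit sold, so supply becomes qs = 6(p + 5.5) + 134.
New equilibrium: consumers pay £4, suppliers receive £9.5, q = 191. (Wedge: pb − ps = −5.5.)
Outlay = t · Q = 5.5 · 191 = £1050.5.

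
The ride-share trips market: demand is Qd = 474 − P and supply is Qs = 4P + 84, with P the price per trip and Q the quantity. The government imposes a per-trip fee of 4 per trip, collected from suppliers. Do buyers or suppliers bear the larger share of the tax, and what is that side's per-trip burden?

Before the tax: set 474 − P = 4P + 84 → P* = 78, Q* = 396.
With the tax collected from suppliers, supply shifts: Qs = 4(P − 4) + 84.
New equilibrium: buyers pay 81.2, suppliers receive 77.2, Q = 392.8. (Wedge: Pb − Ps = 4.)
Per-trip burden: buyers 3.2, suppliers 0.8.
Buyers take the larger share because demand is less price-elastic here (demand slope 1 vs supply slope 4).
The less price-elastic side of the market bears the larger share of a per-unit tax.

Buyers bear the larger share: 3.2 per trip.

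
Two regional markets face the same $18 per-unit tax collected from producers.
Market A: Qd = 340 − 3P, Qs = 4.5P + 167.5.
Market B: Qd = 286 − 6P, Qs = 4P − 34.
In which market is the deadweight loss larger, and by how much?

Market A: pre-tax P* = $23, Q* = 271; post-tax Q = 238.6; deadweight loss = $291.6.
Market B: pre-tax P* = $32, Q* = 94; post-tax Q = 50.8; deadweight loss = $388.8.
Difference: $291.6 vs $388.8 → market B is larger by $97.2.

Market B, by $97.2.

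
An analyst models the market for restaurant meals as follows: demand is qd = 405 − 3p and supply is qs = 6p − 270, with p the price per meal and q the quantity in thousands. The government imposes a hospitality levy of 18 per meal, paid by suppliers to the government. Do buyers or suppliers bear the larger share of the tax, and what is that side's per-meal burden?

Before the tax: set 405 − 3p = 6p − 270 → p* = 75, q* = 180.
With the tax collected from suppliers, supply shifts: qs = 6(p − 18) − 270.
Solving gives q = 144 with buyers paying 87 and suppliers receiving 69 (the 18 wedge).
Per-meal burden: buyers 12, suppliers 6.
Buyers take the larger share because demand is less price-elastic here (demand slope 3 vs supply slope 6).
The less price-elastic side of the market bears the larger share of a per-unit tax.

Buyers bear the larger share: 12 per meal.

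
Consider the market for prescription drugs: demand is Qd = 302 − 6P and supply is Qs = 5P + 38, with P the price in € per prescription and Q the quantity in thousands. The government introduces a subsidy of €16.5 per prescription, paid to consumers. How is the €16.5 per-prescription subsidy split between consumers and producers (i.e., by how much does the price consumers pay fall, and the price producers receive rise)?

Before the subsidy: set 302 − 6P = 5P + 38 → P* = €24, Q* = 158.
With a per-unit subsidy paid to consumers, each effectively pays P − 16.5, so demand becomes Qd = 302 − 6(P − 16.5).
New equilibrium: consumers pay €16.5, producers receive €33, Q = 203. (Wedge: Pb − Ps = −16.5.)
Gain to consumers: €7.5; to producers: €9. (They sum to €16.5.)

Consumers gain €7.5 per prescription; producers gain €9 per prescription.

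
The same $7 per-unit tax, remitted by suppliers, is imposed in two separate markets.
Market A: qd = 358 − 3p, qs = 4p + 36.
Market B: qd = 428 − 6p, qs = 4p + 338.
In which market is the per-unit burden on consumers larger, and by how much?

Market A: pre-tax p* = $46, q* = 220; post-tax q = 208; per-unit burden on consumers = $4.
Market B: pre-tax p* = $9, q* = 374; post-tax q = 357.2; per-unit burden on consumers = $2.8.
Difference: $4 vs $2.8 → market A is larger by $1.2.

Market A, by $1.2.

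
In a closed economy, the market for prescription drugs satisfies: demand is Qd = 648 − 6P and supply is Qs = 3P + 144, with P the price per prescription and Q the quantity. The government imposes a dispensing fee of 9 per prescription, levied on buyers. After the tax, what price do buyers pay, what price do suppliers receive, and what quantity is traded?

Before the tax: set 648 − 6P = 3P + 144 → P* = 56, Q* = 312.
With the tax collected from buyers, demand (in seller-price terms) shifts: Qd = 648 − 6(P + 9).
New equilibrium: buyers pay 59, suppliers receive 50, Q = 294. (Wedge: Pb − Ps = 9.)

Buyers pay 59; suppliers receive 50; quantity = 294.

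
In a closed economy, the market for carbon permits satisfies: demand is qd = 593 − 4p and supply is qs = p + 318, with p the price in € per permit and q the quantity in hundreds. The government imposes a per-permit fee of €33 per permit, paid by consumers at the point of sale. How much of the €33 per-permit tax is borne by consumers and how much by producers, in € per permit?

Consumers bear €6.6 per permit; producers bear €26.4 per permit.

Without the tax, 593 − 4p = p + 318 gives 5p = 275, so p* = €55 and q* = 373.
With the tax collected from consumers, demand (in seller-price terms) shifts: qd = 593 − 4(p + 33).
New equilibrium: consumers pay €61.6, producers receive €28.6, q = 346.6. (Wedge: pb − ps = 33.)
Burden on consumers: €6.6; on producers: €26.4. (They sum to €33.)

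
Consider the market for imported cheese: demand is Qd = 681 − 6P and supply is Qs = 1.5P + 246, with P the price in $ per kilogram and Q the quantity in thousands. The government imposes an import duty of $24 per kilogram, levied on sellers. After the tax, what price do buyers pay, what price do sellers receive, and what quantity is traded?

Buyers pay $62.8; sellers receive $38.8; quantity = 304.2.

Before the tax: set 681 − 6P = 1.5P + 246 → P* = $58, Q* = 333.
With the tax collected from sellers, supply shifts: Qs = 1.5(P − 24) + 246.
Solving gives Q = 304.2 with buyers paying $62.8 and sellers receiving $38.8 (the $24 wedge).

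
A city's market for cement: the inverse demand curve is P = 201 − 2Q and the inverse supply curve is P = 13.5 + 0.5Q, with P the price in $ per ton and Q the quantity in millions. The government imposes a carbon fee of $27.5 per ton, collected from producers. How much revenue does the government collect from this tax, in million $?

Tax revenue = $1760 million.

Rewrite in direct form: Qd = 100.5 − 0.5P and Qs = 2P − 27.
Without the tax, 100.5 − 0.5P = 2P − 27 gives 2.5P = 127.5, so P* = $51 and Q* = 75.
With the tax collected from producers, supply shifts: Qs = 2(P − 27.5) − 27.
Solving gives Q = 64 with consumers paying $73 and producers receiving $45.5 (the $27.5 wedge).
Revenue = t · Q = 27.5 · 64 = $1760.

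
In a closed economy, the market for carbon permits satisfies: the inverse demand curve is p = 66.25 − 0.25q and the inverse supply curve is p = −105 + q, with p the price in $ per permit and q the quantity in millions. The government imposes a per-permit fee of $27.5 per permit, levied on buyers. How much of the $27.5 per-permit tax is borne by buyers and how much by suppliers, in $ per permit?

Buyers bear $5.5 per permit; suppliers bear $22 per permit.

Inverting to q(p) form: qd = 265 − 4p; qs = p + 105.
Without the tax, 265 − 4p = p + 105 gives 5p = 160, so p* = $32 and q* = 137.
With the tax collected from buyers, demand (in seller-price terms) shifts: qd = 265 − 4(p + 27.5).
Solving gives q = 115 with buyers paying $37.5 and suppliers receiving $10 (the $27.5 wedge).
Burden on buyers: $5.5; on suppliers: $22. (They sum to $27.5.)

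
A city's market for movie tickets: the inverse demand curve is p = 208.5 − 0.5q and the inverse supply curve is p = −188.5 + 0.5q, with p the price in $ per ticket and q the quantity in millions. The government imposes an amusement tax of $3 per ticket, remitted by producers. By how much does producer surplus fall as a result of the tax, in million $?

Producer surplus falls by $593.25 million.

Inverting to q(p) form: qd = 417 − 2p; qs = 2p + 377.
Without the tax, 417 − 2p = 2p + 377 gives 4p = 40, so p* = $10 and q* = 397.
With the tax collected from producers, supply shifts: qs = 2(p − 3) + 377.
Solving gives q = 394 with buyers paying $11.5 and producers receiving $8.5 (the $3 wedge).
ΔPS is the trapezoid between Q = 394 and Q = 397 of height $1.5: ½ · (397 + 394) · 1.5 = $593.25.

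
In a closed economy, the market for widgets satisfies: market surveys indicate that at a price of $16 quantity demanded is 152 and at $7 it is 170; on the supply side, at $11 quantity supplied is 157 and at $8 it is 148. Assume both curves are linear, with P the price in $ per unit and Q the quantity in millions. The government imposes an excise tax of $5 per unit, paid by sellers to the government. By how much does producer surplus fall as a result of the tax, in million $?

Producer surplus falls by $314 million.

Demand slope: (170 − 152)/(7 − 16) = -2, so Qd = 184 − 2P.
Supply slope: (148 − 157)/(8 − 11) = 3, so Qs = 3P + 124.
Without the tax, 184 − 2P = 3P + 124 gives 5P = 60, so P* = $12 and Q* = 160.
With the tax collected from sellers, supply shifts: Qs = 3(P − 5) + 124.
Solving gives Q = 154 with consumers paying $15 and sellers receiving $10 (the $5 wedge).
ΔPS is the trapezoid between Q = 154 and Q = 160 of height $2: ½ · (160 + 154) · 2 = $314.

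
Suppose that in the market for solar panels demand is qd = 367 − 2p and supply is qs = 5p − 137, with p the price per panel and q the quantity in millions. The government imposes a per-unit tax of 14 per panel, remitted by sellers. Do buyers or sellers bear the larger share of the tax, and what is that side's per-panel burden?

Without the tax, 367 − 2p = 5p − 137 gives 7p = 504, so p* = 72 and q* = 223.
With the tax collected from sellers, supply shifts: qs = 5(p − 14) − 137.
Solving gives q = 203 with buyers paying 82 and sellers receiving 68 (the 14 wedge).
Per-panel burden: buyers 10, sellers 4.
Buyers take the larger share because demand is less price-elastic here (demand slope 2 vs supply slope 5).

Buyers bear the larger share: 10 per panel.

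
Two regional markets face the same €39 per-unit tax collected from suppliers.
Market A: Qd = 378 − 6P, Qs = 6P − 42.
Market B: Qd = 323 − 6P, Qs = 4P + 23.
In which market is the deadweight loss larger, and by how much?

Market A, by €456.3.

Market A: pre-tax P* = €35, Q* = 168; post-tax Q = 51; deadweight loss = €2281.5.
Market B: pre-tax P* = €30, Q* = 143; post-tax Q = 49.4; deadweight loss = €1825.2.
Difference: €2281.5 vs €1825.2 → market A is larger by €456.3.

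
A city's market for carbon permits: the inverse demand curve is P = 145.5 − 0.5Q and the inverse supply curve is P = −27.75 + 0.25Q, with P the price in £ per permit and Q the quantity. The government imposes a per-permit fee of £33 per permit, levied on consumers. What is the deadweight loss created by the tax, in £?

Deadweight loss = £726.

Inverting to Q(P) form: Qd = 291 − 2P; Qs = 4P + 111.
Without the tax, 291 − 2P = 4P + 111 gives 6P = 180, so P* = £30 and Q* = 231.
With the tax collected from consumers, demand (in seller-price terms) shifts: Qd = 291 − 2(P + 33).
Solving gives Q = 187 with consumers paying £52 and sellers receiving £19 (the £33 wedge).
Quantity falls by |ΔQ| = |231 − 187| = 44.
DWL = ½ · t · |ΔQ| = ½ · 33 · 44 = £726.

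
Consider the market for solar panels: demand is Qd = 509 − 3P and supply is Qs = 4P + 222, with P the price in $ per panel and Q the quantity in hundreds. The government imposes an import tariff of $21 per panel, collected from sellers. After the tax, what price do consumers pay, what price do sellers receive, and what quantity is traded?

Without the tax, 509 − 3P = 4P + 222 gives 7P = 287, so P* = $41 and Q* = 386.
With the tax collected from sellers, supply shifts: Qs = 4(P − 21) + 222.
New equilibrium: consumers pay $53, sellers receive $32, Q = 350. (Wedge: Pb − Ps = 21.)
The less price-elastic side of the market bears the larger share of a per-unit tax.

Consumers pay $53; sellers receive $32; quantity = 350.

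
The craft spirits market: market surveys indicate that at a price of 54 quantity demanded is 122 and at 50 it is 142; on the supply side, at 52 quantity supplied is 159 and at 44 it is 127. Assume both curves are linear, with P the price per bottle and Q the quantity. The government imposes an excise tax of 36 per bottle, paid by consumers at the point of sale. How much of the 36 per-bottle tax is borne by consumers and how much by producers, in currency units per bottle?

Consumers bear 16 per bottle; producers bear 20 per bottle.

Demand slope: (142 − 122)/(50 − 54) = -5, so Qd = 392 − 5P.
Supply slope: (127 − 159)/(44 − 52) = 4, so Qs = 4P − 49.
Without the tax, 392 − 5P = 4P − 49 gives 9P = 441, so P* = 49 and Q* = 147.
With the tax collected from consumers, demand (in seller-price terms) shifts: Qd = 392 − 5(P + 36).
Solving gives Q = 67 with consumers paying 65 and producers receiving 29 (the 36 wedge).
Burden on consumers: 16; on producers: 20. (They sum to 36.)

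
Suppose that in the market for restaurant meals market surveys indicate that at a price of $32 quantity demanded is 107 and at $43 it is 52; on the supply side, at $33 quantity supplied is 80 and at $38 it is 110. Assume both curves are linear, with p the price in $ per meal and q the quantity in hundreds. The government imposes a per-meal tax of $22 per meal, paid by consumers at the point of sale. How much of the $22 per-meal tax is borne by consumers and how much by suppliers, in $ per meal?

Demand slope: (52 − 107)/(43 − 32) = -5, so qd = 267 − 5p.
Supply slope: (110 − 80)/(38 − 33) = 6, so qs = 6p − 118.
Before the tax: set 267 − 5p = 6p − 118 → p* = $35, q* = 92.
With the tax collected from consumers, demand (in seller-price terms) shifts: qd = 267 − 5(p + 22).
Solving gives q = 32 with consumers paying $47 and suppliers receiving $25 (the $22 wedge).
Burden on consumers: $12; on suppliers: $10. (They sum to $22.)

Consumers bear $12 per meal; suppliers bear $10 per meal.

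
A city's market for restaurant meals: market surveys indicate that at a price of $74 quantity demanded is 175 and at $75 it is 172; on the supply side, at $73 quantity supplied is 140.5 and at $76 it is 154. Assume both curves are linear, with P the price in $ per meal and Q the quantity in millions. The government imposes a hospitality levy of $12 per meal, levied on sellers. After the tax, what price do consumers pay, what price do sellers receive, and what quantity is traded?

Demand slope: (172 − 175)/(75 − 74) = -3, so Qd = 397 − 3P.
Supply slope: (154 − 140.5)/(76 − 73) = 4.5, so Qs = 4.5P − 188.
Without the tax, 397 − 3P = 4.5P − 188 gives 7.5P = 585, so P* = $78 and Q* = 163.
With the tax collected from sellers, supply shifts: Qs = 4.5(P − 12) − 188.
New equilibrium: consumers pay $85.2, sellers receive $73.2, Q = 141.4. (Wedge: Pb − Ps = 12.)
The less price-elastic side of the market bears the larger share of a per-unit tax.

Consumers pay $85.2; sellers receive $73.2; quantity = 141.4.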